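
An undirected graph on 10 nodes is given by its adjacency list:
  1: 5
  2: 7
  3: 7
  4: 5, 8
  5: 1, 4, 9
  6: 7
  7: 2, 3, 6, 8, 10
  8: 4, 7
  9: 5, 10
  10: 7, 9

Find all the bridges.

1-5, 2-7, 3-7, 6-7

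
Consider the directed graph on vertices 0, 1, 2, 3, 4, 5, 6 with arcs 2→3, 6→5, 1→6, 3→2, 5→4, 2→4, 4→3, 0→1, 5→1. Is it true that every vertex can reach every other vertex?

There is no directed path from 4 to 0, so the graph is not strongly connected.

No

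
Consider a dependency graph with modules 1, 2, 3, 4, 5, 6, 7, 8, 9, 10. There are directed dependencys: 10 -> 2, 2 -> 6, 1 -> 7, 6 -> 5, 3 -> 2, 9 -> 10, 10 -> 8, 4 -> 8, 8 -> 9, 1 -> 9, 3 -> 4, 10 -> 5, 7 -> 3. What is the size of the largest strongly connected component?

{8, 9, 10} are all mutually reachable — one SCC of size 3.
{2} is an SCC by itself.
{7} is an SCC by itself.
{3} is an SCC by itself.
{4} is an SCC by itself.
(and 3 more singleton SCCs)
The largest has 3 vertices.

3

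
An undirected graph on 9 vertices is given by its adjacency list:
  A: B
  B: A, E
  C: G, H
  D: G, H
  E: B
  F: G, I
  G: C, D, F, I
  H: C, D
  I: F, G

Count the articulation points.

2

Removing B increases the component count from 2 to 3, so B is a cut vertex.
Removing G increases the component count from 2 to 3, so G is a cut vertex.
By contrast removing H leaves 2 components; it is not a cut vertex. No other vertex is a cut vertex either.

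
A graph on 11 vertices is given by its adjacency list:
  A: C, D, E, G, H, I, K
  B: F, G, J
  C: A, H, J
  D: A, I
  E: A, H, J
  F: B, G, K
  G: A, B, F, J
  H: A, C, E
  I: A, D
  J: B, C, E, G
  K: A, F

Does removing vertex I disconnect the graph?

No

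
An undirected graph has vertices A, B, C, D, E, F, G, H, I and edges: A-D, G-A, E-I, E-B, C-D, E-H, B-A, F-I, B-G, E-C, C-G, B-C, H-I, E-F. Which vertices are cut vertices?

E

Removing E increases the component count from 1 to 2, so E is a cut vertex.
By contrast removing G leaves 1 component; it is not a cut vertex. No other vertex is a cut vertex either.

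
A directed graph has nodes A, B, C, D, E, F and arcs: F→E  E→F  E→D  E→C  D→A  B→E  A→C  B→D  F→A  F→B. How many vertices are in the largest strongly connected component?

3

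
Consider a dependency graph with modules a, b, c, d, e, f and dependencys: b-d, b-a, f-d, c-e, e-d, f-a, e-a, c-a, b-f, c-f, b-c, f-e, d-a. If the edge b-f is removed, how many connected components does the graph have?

b and f are still connected via b-c-f, so the component count stays at 1.

1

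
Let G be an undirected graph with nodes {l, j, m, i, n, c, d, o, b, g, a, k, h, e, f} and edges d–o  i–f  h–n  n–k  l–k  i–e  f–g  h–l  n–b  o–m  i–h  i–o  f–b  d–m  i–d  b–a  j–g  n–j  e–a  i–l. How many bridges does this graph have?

0

The edges on the cycle i-h-l-i are not bridges since each lies on that cycle.
Every edge lies on some cycle, so there are no bridges.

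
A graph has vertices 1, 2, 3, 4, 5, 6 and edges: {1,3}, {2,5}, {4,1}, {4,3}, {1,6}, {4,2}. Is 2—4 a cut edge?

Yes

Removing 2—4 leaves no path between 2 and 4: the component count goes from 1 to 2. So it is a bridge.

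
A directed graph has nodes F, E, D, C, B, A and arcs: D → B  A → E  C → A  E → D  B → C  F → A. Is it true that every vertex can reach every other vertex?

There is no directed path from B to F, so the graph is not strongly connected.

No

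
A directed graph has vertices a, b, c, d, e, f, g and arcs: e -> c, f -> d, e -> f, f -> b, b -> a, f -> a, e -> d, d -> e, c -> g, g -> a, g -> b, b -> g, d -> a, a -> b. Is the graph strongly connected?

There is no directed path from a to e, so the graph is not strongly connected.

No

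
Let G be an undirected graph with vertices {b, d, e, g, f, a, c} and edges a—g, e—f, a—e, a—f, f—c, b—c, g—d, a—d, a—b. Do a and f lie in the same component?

Yes

From a we can reach a, b, c, d, e, f, g, which includes f.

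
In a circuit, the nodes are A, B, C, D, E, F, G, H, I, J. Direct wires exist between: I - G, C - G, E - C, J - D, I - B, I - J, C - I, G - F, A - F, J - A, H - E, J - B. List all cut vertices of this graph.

Removing C increases the component count from 1 to 2, so C is a cut vertex.
Removing E increases the component count from 1 to 2, so E is a cut vertex.
Removing J increases the component count from 1 to 2, so J is a cut vertex.
By contrast removing D leaves 1 component; it is not a cut vertex. No other vertex is a cut vertex either.

C, E, J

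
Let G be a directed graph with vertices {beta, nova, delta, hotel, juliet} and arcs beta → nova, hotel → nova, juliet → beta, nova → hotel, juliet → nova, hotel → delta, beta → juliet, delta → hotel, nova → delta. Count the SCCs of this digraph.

2

{nova, delta, hotel} are all mutually reachable — one SCC of size 3.
{beta, juliet} are all mutually reachable — one SCC of size 2.
That gives 2 strongly connected components.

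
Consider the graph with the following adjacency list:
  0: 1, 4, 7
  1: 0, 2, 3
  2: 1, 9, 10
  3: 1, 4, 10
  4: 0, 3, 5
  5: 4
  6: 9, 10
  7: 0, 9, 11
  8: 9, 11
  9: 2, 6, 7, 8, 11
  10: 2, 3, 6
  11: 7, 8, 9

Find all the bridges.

4-5

The edges on the cycle 0-4-3-1-0 are not bridges since each lies on that cycle.
But removing 4-5 disconnects 4 from 5 — this is a bridge.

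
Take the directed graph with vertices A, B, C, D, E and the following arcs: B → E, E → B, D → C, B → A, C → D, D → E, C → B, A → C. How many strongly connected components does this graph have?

{A, B, C, D, E} are all mutually reachable — one SCC of size 5.
That gives 1 strongly connected component.

1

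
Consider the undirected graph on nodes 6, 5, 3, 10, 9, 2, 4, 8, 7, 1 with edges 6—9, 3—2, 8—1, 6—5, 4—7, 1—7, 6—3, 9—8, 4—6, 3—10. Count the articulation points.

Removing 3 increases the component count from 1 to 3, so 3 is a cut vertex.
Removing 6 increases the component count from 1 to 3, so 6 is a cut vertex.
By contrast removing 2 leaves 1 component; it is not a cut vertex. No other vertex is a cut vertex either.

2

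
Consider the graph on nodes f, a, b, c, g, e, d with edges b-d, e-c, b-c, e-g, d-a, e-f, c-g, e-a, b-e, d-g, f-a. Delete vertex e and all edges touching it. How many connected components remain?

1

With e gone, the remaining components are: {a, b, c, d, f, g}.
That is 1 component.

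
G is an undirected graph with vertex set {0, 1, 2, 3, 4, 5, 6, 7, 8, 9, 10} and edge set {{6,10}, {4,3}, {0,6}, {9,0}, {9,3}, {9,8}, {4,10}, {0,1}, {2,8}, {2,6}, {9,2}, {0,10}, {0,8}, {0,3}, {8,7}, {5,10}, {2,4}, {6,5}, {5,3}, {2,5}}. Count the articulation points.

Removing 0 increases the component count from 1 to 2, so 0 is a cut vertex.
Removing 8 increases the component count from 1 to 2, so 8 is a cut vertex.
By contrast removing 2 leaves 1 component; it is not a cut vertex. No other vertex is a cut vertex either.

2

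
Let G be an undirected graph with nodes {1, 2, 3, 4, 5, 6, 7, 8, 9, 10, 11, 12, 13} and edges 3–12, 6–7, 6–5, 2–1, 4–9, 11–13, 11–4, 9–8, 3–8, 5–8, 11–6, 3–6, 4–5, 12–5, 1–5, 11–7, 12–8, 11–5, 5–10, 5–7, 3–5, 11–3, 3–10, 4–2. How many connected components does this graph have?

Starting from 1 we can reach 1, 2, 3, 4, 5, 6, 7, 8, 9, 10, 11, 12, 13. That is one component of size 13.
Total: 1 component.

1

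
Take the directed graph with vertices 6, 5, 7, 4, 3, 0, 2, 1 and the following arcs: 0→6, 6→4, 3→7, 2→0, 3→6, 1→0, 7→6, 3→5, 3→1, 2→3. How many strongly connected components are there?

8

{1} is an SCC by itself.
{0} is an SCC by itself.
{7} is an SCC by itself.
{2} is an SCC by itself.
{4} is an SCC by itself.
(and 3 more singleton SCCs)
That gives 8 strongly connected components.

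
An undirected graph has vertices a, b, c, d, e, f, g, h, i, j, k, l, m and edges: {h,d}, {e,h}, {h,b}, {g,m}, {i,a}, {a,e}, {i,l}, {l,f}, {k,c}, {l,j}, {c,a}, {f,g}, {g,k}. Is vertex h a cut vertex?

Yes

Deleting h raises the number of components from 1 to 3, so h is a cut vertex.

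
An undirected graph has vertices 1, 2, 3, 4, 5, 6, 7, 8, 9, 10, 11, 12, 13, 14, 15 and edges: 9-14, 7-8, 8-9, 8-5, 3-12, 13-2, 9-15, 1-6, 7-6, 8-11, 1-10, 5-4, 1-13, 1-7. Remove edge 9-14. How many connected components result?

Before removal there are 2 components.
9-14 is a bridge — removing it separates 9's side from 14's side.
After removal: 3 components.

3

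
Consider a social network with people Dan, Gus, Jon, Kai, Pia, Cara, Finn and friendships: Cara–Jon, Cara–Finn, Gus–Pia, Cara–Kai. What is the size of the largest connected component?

Dan is isolated — a component by itself.
Starting from Gus we can reach Gus, Pia. That is one component of size 2.
Starting from Jon we can reach Jon, Kai, Cara, Finn. That is one component of size 4.
The largest has 4 vertices.

4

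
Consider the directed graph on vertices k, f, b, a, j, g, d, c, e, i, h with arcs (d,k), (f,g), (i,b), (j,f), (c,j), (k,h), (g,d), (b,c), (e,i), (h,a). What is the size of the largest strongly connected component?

1

{c} is an SCC by itself.
{k} is an SCC by itself.
{e} is an SCC by itself.
{f} is an SCC by itself.
{d} is an SCC by itself.
(and 6 more singleton SCCs)
The largest has 1 vertex.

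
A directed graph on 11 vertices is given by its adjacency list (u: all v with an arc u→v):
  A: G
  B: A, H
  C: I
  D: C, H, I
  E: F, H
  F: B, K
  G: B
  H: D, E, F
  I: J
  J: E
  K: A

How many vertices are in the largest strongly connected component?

11

{A, B, C, D, E, F, G, H, I, J, K} are all mutually reachable — one SCC of size 11.
The largest has 11 vertices.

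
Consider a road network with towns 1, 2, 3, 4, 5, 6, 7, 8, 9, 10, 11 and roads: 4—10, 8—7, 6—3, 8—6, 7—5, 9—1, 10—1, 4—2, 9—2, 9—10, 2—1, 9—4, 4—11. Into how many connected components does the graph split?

2

Starting from 3 we can reach 3, 5, 6, 7, 8. That is one component of size 5.
Starting from 1 we can reach 1, 2, 4, 9, 10, 11. That is one component of size 6.
Total: 2 components.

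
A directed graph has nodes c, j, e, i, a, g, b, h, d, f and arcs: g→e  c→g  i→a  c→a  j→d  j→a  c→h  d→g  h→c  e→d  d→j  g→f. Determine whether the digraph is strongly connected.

There is no directed path from c to i, so the graph is not strongly connected.

No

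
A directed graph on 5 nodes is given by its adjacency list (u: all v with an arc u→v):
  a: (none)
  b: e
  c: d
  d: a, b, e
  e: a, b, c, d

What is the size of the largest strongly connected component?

4

{b, c, d, e} are all mutually reachable — one SCC of size 4.
{a} is an SCC by itself.
The largest has 4 vertices.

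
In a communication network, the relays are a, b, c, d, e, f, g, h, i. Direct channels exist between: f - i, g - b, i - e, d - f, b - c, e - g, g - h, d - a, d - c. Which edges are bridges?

The edges on the cycle d-f-i-e-g-b-c-d are not bridges since each lies on that cycle.
But removing d - a disconnects d from a; removing h - g disconnects h from g — these are bridges.

a-d, g-h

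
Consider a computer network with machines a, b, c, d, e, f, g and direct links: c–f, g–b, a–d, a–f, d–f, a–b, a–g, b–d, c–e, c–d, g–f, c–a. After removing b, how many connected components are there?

With b gone, the remaining components are: {a, c, d, e, f, g}.
That is 1 component.

1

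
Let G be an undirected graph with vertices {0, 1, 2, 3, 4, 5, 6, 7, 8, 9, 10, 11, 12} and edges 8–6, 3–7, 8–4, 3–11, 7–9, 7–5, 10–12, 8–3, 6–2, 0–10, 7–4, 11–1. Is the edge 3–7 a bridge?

No

After removing 3–7, the path 3-8-4-7 still connects them, so the edge is not a bridge.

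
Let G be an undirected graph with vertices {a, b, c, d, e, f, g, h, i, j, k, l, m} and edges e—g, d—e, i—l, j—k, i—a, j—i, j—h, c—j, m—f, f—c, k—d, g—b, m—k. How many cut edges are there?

The edges on the cycle m-f-c-j-k-m are not bridges since each lies on that cycle.
But removing e—d disconnects e from d; removing k—d disconnects k from d; removing e—g disconnects e from g; removing g—b disconnects g from b — these are bridges.
In total 8 edges are bridges.

8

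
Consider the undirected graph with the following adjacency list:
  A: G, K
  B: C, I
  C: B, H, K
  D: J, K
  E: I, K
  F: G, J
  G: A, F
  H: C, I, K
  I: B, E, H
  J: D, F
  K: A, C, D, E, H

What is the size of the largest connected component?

Starting from A we can reach A, B, C, D, E, F, G, H, I, J, K. That is one component of size 11.
The largest has 11 vertices.

11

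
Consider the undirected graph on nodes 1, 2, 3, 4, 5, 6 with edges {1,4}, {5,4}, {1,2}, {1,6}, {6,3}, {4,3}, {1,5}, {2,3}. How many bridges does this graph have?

The edges on the cycle 1-6-3-4-5-1 are not bridges since each lies on that cycle.
Every edge lies on some cycle, so there are no bridges.

0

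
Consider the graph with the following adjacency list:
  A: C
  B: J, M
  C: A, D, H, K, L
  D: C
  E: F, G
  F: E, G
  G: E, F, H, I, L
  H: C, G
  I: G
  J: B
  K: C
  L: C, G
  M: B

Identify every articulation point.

Removing B increases the component count from 2 to 3, so B is a cut vertex.
Removing C increases the component count from 2 to 5, so C is a cut vertex.
Removing G increases the component count from 2 to 4, so G is a cut vertex.
By contrast removing F leaves 2 components; it is not a cut vertex. No other vertex is a cut vertex either.

B, C, G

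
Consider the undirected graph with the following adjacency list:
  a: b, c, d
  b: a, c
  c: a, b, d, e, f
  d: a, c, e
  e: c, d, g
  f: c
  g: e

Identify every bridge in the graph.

c-f, e-g

The edges on the cycle c-d-e-c are not bridges since each lies on that cycle.
But removing f-c disconnects f from c; removing g-e disconnects g from e — these are bridges.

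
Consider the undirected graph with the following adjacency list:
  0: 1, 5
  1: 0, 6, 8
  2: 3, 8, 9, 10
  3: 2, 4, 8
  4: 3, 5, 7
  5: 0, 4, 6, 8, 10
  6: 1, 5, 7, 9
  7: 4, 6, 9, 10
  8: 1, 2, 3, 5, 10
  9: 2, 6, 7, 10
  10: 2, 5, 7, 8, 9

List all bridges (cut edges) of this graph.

The edges on the cycle 6-9-10-2-8-1-6 are not bridges since each lies on that cycle.
Every edge lies on some cycle, so there are no bridges.

none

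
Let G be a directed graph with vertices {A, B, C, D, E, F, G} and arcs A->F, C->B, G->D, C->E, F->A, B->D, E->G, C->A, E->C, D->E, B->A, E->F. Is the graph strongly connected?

There is no directed path from F to G, so the graph is not strongly connected.

No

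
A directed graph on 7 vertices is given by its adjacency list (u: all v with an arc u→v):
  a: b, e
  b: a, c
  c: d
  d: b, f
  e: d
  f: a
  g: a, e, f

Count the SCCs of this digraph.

2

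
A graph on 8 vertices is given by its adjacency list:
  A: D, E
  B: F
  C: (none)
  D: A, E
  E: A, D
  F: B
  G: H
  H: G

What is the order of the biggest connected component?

3

C is isolated — a component by itself.
Starting from B we can reach B, F. That is one component of size 2.
Starting from G we can reach G, H. That is one component of size 2.
Starting from A we can reach A, D, E. That is one component of size 3.
The largest has 3 vertices.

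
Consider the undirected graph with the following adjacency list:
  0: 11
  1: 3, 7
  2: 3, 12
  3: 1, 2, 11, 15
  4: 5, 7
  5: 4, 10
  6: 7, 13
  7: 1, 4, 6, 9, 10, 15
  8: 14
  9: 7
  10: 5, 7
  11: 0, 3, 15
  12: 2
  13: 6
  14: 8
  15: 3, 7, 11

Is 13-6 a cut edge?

Yes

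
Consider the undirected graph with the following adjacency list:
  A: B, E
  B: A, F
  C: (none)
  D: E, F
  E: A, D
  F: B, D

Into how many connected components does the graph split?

C is isolated — a component by itself.
Starting from A we can reach A, B, D, E, F. That is one component of size 5.
Total: 2 components.

2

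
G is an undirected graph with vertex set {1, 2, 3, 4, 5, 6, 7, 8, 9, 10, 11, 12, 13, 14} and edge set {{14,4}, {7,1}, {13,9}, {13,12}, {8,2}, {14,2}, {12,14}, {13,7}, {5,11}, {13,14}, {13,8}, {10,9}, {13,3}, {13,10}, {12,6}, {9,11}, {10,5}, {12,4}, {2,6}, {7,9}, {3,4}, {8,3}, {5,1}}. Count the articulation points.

1

Removing 13 increases the component count from 1 to 2, so 13 is a cut vertex.
By contrast removing 14 leaves 1 component; it is not a cut vertex. No other vertex is a cut vertex either.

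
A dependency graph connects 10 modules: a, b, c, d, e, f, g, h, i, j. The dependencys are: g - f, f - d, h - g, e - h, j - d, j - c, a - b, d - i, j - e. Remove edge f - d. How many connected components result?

f and d are still connected via f-g-h-e-j-d, so the component count stays at 2.

2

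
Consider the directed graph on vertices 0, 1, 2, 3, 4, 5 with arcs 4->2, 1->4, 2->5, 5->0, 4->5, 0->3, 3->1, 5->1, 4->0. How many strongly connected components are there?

{0, 1, 2, 3, 4, 5} are all mutually reachable — one SCC of size 6.
That gives 1 strongly connected component.

1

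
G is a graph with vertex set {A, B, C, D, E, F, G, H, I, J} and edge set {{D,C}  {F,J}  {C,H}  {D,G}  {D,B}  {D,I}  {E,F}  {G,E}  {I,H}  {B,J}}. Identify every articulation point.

D

Removing D increases the component count from 2 to 3, so D is a cut vertex.
By contrast removing F leaves 2 components; it is not a cut vertex. No other vertex is a cut vertex either.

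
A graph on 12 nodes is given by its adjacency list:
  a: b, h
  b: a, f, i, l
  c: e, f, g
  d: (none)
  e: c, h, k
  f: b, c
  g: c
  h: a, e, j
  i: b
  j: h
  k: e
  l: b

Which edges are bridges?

The edges on the cycle f-b-a-h-e-c-f are not bridges since each lies on that cycle.
But removing b-l disconnects b from l; removing j-h disconnects j from h; removing g-c disconnects g from c; removing b-i disconnects b from i — these are bridges.
In total 5 edges are bridges.

b-i, b-l, c-g, e-k, h-j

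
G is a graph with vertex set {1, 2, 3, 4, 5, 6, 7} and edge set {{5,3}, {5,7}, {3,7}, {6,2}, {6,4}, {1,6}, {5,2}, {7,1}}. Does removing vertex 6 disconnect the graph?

Deleting 6 raises the number of components from 1 to 2, so 6 is a cut vertex.

Yes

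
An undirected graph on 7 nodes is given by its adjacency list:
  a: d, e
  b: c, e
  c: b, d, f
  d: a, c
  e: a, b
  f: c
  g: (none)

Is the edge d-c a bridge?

No

After removing d-c, the path d-a-e-b-c still connects them, so the edge is not a bridge.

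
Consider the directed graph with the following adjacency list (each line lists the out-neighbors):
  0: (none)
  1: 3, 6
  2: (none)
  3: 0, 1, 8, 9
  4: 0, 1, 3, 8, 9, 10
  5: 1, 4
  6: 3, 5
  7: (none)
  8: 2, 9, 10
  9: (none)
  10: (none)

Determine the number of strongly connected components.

7

{1, 3, 4, 5, 6} are all mutually reachable — one SCC of size 5.
{7} is an SCC by itself.
{0} is an SCC by itself.
{9} is an SCC by itself.
{8} is an SCC by itself.
(and 2 more singleton SCCs)
That gives 7 strongly connected components.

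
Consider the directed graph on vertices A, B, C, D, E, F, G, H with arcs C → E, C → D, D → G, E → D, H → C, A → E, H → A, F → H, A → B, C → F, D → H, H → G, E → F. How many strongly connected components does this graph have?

3

{A, C, D, E, F, H} are all mutually reachable — one SCC of size 6.
{B} is an SCC by itself.
{G} is an SCC by itself.
That gives 3 strongly connected components.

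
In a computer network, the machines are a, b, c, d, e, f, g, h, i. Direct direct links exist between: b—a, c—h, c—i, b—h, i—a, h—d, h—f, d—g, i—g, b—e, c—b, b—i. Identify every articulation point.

b, h

Removing b increases the component count from 1 to 2, so b is a cut vertex.
Removing h increases the component count from 1 to 2, so h is a cut vertex.
By contrast removing g leaves 1 component; it is not a cut vertex. No other vertex is a cut vertex either.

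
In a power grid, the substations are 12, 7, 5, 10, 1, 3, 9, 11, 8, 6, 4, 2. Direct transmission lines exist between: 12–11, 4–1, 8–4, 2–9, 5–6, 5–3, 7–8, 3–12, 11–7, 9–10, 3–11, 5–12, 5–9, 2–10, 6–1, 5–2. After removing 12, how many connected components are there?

With 12 gone, the remaining components are: {1, 2, 3, 4, 5, 6, 7, 8, 9, 10, 11}.
That is 1 component.

1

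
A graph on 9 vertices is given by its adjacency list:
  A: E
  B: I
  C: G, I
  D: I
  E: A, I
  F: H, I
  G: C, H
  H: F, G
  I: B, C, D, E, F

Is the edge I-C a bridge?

No

After removing I-C, the path I-F-H-G-C still connects them, so the edge is not a bridge.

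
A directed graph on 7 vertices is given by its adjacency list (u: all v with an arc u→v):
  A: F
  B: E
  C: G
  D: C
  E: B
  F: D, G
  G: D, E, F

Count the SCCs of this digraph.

{C, D, F, G} are all mutually reachable — one SCC of size 4.
{B, E} are all mutually reachable — one SCC of size 2.
{A} is an SCC by itself.
That gives 3 strongly connected components.

3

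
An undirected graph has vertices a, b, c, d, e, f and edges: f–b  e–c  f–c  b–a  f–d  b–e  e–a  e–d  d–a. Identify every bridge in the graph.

none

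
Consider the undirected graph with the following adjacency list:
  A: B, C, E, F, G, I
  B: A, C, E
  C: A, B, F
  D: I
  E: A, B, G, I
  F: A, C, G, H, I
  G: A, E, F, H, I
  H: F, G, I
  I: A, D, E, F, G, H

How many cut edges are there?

1

The edges on the cycle A-B-C-F-A are not bridges since each lies on that cycle.
But removing I-D disconnects I from D — this is a bridge.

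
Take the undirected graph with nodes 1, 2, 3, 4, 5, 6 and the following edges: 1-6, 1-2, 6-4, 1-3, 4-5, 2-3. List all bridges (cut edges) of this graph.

The edges on the cycle 1-2-3-1 are not bridges since each lies on that cycle.
But removing 6-1 disconnects 6 from 1; removing 5-4 disconnects 5 from 4; removing 4-6 disconnects 4 from 6 — these are bridges.

1-6, 4-5, 4-6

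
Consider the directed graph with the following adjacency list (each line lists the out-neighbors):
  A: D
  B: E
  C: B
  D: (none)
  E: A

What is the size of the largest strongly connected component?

{C} is an SCC by itself.
{B} is an SCC by itself.
{D} is an SCC by itself.
{E} is an SCC by itself.
{A} is an SCC by itself.
The largest has 1 vertex.

1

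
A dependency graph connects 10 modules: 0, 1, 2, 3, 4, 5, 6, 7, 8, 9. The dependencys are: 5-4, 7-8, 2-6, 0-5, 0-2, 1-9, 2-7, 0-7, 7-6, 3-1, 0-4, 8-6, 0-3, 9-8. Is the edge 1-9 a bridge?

No

After removing 1-9, the path 1-3-0-7-8-9 still connects them, so the edge is not a bridge.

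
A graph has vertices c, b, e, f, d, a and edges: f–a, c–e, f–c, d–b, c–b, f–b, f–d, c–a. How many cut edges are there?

The edges on the cycle f-c-a-f are not bridges since each lies on that cycle.
But removing e–c disconnects e from c — this is a bridge.

1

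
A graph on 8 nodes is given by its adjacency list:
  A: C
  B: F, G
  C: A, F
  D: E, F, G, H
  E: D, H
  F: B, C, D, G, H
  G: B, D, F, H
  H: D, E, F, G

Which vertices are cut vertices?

C, F

Removing C increases the component count from 1 to 2, so C is a cut vertex.
Removing F increases the component count from 1 to 2, so F is a cut vertex.
By contrast removing D leaves 1 component; it is not a cut vertex. No other vertex is a cut vertex either.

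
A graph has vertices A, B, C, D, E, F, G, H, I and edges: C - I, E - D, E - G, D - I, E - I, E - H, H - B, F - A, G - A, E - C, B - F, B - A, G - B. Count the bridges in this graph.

The edges on the cycle E-C-I-E are not bridges since each lies on that cycle.
Every edge lies on some cycle, so there are no bridges.

0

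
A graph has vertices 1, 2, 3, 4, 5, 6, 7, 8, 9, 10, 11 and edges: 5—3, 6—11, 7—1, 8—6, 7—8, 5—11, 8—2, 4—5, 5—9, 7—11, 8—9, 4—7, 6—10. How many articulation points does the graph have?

Removing 5 increases the component count from 1 to 2, so 5 is a cut vertex.
Removing 6 increases the component count from 1 to 2, so 6 is a cut vertex.
Removing 7 increases the component count from 1 to 2, so 7 is a cut vertex.
Likewise 8 is a cut vertex.
By contrast removing 2 leaves 1 component; it is not a cut vertex. No other vertex is a cut vertex either.

4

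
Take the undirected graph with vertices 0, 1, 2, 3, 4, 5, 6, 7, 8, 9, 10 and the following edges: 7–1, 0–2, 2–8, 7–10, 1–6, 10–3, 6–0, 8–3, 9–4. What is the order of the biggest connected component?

5 is isolated — a component by itself.
Starting from 4 we can reach 4, 9. That is one component of size 2.
Starting from 0 we can reach 0, 1, 2, 3, 6, 7, 8, 10. That is one component of size 8.
The largest has 8 vertices.

8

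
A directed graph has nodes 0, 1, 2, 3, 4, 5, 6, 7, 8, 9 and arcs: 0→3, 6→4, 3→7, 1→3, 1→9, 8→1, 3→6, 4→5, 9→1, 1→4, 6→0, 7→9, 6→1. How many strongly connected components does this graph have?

{0, 1, 3, 6, 7, 9} are all mutually reachable — one SCC of size 6.
{5} is an SCC by itself.
{4} is an SCC by itself.
{2} is an SCC by itself.
{8} is an SCC by itself.
That gives 5 strongly connected components.

5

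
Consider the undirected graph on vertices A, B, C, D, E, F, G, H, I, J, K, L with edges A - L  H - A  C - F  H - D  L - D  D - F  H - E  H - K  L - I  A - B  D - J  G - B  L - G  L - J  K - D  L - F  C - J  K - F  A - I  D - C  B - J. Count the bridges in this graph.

The edges on the cycle H-K-F-C-D-H are not bridges since each lies on that cycle.
But removing E - H disconnects E from H — this is a bridge.

1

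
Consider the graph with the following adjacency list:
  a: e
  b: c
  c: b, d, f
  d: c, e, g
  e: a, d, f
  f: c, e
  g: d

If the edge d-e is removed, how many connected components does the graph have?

1

d and e are still connected via d-c-f-e, so the component count stays at 1.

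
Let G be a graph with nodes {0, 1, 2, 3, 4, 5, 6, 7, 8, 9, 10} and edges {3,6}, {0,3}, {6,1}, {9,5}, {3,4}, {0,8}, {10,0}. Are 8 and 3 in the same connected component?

From 8 we can reach 0, 1, 3, 4, 6, 8, 10, which includes 3.

Yes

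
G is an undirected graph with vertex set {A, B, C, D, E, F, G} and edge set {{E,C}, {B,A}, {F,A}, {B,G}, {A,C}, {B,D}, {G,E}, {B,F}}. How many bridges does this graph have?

The edges on the cycle B-G-E-C-A-B are not bridges since each lies on that cycle.
But removing D-B disconnects D from B — this is a bridge.

1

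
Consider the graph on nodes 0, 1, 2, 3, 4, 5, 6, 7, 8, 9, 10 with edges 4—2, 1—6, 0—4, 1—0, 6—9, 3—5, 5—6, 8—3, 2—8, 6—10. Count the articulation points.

Removing 6 increases the component count from 2 to 4, so 6 is a cut vertex.
By contrast removing 3 leaves 2 components; it is not a cut vertex. No other vertex is a cut vertex either.

1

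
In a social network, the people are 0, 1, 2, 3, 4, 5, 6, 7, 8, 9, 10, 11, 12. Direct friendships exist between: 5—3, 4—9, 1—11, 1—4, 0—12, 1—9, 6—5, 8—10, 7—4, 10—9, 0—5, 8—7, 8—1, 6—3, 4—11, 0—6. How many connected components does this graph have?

3

2 is isolated — a component by itself.
Starting from 0 we can reach 0, 3, 5, 6, 12. That is one component of size 5.
Starting from 1 we can reach 1, 4, 7, 8, 9, 10, 11. That is one component of size 7.
Total: 3 components.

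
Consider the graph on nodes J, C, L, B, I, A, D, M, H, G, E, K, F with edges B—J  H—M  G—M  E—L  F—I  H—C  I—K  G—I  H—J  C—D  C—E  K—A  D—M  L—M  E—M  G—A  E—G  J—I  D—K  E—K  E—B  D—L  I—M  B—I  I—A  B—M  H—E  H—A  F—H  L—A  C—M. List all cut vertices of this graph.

none

Removing E, for instance, still leaves 1 component. No single vertex removal increases the component count — the graph has no articulation points.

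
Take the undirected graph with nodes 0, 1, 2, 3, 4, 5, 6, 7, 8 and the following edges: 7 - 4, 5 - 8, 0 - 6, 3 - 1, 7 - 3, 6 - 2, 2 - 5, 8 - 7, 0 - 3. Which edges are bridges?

The edges on the cycle 0-6-2-5-8-7-3-0 are not bridges since each lies on that cycle.
But removing 1 - 3 disconnects 1 from 3; removing 7 - 4 disconnects 7 from 4 — these are bridges.

1-3, 4-7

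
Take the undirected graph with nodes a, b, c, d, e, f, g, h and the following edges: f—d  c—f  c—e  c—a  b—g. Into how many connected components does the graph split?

3

h is isolated — a component by itself.
Starting from b we can reach b, g. That is one component of size 2.
Starting from a we can reach a, c, d, e, f. That is one component of size 5.
Total: 3 components.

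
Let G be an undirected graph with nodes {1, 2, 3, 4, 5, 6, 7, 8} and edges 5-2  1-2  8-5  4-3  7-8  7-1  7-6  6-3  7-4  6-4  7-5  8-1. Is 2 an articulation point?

No

Deleting 2 leaves 1 component (was 1) (its neighbors 1, 5 remain connected to each other), so 2 is not a cut vertex.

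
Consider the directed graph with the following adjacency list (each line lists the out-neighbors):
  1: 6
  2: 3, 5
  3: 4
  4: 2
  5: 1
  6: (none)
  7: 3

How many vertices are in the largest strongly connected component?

{2, 3, 4} are all mutually reachable — one SCC of size 3.
{7} is an SCC by itself.
{5} is an SCC by itself.
{6} is an SCC by itself.
{1} is an SCC by itself.
The largest has 3 vertices.

3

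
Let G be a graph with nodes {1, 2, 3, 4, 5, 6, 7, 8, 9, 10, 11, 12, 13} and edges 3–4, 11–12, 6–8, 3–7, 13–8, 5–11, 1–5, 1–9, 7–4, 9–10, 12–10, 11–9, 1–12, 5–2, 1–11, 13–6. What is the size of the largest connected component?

Starting from 3 we can reach 3, 4, 7. That is one component of size 3.
Starting from 6 we can reach 6, 8, 13. That is one component of size 3.
Starting from 1 we can reach 1, 2, 5, 9, 10, 11, 12. That is one component of size 7.
The largest has 7 vertices.

7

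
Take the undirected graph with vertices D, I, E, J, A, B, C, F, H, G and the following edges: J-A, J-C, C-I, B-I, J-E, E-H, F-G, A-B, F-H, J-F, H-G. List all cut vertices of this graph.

J

Removing J increases the component count from 2 to 3, so J is a cut vertex.
By contrast removing I leaves 2 components; it is not a cut vertex. No other vertex is a cut vertex either.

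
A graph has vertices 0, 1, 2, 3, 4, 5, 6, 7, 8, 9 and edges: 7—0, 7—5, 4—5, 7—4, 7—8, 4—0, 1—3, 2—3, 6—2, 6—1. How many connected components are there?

3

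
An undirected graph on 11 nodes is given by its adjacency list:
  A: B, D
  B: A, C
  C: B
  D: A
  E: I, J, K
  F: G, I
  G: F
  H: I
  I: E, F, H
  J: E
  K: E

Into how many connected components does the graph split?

2

Starting from A we can reach A, B, C, D. That is one component of size 4.
Starting from E we can reach E, F, G, H, I, J, K. That is one component of size 7.
Total: 2 components.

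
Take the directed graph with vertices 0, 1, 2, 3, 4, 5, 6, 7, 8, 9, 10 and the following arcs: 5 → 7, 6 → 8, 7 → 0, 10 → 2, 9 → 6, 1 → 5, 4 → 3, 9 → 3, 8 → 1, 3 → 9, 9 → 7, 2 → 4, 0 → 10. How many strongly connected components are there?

{0, 1, 2, 3, 4, 5, 6, 7, 8, 9, 10} are all mutually reachable — one SCC of size 11.
That gives 1 strongly connected component.

1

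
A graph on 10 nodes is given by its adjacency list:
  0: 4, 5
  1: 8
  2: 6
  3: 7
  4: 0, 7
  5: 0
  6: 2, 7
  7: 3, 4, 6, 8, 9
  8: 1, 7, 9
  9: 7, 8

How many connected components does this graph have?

1

Starting from 0 we can reach 0, 1, 2, 3, 4, 5, 6, 7, 8, 9. That is one component of size 10.
Total: 1 component.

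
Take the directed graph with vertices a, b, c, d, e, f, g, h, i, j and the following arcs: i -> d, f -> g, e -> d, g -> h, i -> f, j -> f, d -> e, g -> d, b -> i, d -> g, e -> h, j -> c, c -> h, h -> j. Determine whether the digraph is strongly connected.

There is no directed path from a to d, so the graph is not strongly connected.

No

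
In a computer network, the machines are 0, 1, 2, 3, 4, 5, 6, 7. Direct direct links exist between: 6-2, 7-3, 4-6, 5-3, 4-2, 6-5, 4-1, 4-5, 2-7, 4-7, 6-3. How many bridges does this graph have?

1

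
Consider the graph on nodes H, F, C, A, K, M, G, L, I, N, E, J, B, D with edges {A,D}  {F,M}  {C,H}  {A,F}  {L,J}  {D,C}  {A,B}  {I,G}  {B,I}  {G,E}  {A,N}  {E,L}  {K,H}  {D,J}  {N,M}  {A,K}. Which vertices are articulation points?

Removing A increases the component count from 1 to 2, so A is a cut vertex.
By contrast removing F leaves 1 component; it is not a cut vertex. No other vertex is a cut vertex either.

A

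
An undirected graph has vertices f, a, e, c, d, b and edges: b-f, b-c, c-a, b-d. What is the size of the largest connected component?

e is isolated — a component by itself.
Starting from a we can reach a, b, c, d, f. That is one component of size 5.
The largest has 5 vertices.

5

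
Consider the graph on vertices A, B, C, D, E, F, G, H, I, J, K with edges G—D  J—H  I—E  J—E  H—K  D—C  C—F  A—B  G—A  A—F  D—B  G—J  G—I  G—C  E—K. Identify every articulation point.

Removing G increases the component count from 1 to 2, so G is a cut vertex.
By contrast removing K leaves 1 component; it is not a cut vertex. No other vertex is a cut vertex either.

G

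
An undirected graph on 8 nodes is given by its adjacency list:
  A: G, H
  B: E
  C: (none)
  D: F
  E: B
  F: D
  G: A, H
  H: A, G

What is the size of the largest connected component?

C is isolated — a component by itself.
Starting from B we can reach B, E. That is one component of size 2.
Starting from D we can reach D, F. That is one component of size 2.
Starting from A we can reach A, G, H. That is one component of size 3.
The largest has 3 vertices.

3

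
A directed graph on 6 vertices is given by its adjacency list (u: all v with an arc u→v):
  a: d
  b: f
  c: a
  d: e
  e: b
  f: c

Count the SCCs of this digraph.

{a, b, c, d, e, f} are all mutually reachable — one SCC of size 6.
That gives 1 strongly connected component.

1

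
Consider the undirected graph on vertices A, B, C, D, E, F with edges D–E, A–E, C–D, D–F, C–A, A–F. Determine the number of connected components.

2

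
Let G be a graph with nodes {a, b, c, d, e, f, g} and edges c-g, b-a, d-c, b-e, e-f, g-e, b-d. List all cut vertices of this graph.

Removing b increases the component count from 1 to 2, so b is a cut vertex.
Removing e increases the component count from 1 to 2, so e is a cut vertex.
By contrast removing f leaves 1 component; it is not a cut vertex. No other vertex is a cut vertex either.

b, e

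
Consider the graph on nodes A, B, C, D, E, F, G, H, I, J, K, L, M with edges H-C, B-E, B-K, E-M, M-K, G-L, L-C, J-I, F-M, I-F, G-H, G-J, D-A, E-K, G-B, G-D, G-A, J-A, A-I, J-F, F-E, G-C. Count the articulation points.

1

Removing G increases the component count from 1 to 2, so G is a cut vertex.
By contrast removing A leaves 1 component; it is not a cut vertex. No other vertex is a cut vertex either.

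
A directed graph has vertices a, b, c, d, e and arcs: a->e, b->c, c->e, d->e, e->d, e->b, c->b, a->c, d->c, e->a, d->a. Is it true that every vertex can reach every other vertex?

From c we can reach every vertex (a, b, c, d, e), and every vertex can reach c (a, b, c, d, e). So the whole graph is one strongly connected component.

Yes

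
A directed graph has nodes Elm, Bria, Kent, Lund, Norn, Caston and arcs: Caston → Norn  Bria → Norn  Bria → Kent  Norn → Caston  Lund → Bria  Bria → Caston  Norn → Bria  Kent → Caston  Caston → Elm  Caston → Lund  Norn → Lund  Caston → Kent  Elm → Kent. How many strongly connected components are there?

{Elm, Bria, Kent, Lund, Norn, Caston} are all mutually reachable — one SCC of size 6.
That gives 1 strongly connected component.

1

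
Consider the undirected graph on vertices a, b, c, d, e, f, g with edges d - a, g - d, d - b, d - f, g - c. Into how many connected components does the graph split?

2

e is isolated — a component by itself.
Starting from a we can reach a, b, c, d, f, g. That is one component of size 6.
Total: 2 components.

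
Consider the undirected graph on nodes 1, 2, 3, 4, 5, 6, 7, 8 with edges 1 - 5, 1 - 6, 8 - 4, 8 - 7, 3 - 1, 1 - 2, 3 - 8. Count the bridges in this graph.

removing 8 - 4 disconnects 8 from 4; removing 6 - 1 disconnects 6 from 1; removing 5 - 1 disconnects 5 from 1; removing 1 - 2 disconnects 1 from 2 — these are bridges.
In total 7 edges are bridges.

7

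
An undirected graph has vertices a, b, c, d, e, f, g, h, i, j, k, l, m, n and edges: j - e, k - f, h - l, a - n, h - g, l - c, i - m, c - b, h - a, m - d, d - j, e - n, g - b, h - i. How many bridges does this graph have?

The edges on the cycle h-i-m-d-j-e-n-a-h are not bridges since each lies on that cycle.
But removing k - f disconnects k from f — this is a bridge.

1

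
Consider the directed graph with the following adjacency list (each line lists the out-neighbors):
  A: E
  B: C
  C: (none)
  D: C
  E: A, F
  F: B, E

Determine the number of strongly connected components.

4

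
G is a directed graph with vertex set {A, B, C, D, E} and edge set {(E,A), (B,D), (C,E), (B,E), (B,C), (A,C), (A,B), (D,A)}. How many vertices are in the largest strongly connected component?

{A, B, C, D, E} are all mutually reachable — one SCC of size 5.
The largest has 5 vertices.

5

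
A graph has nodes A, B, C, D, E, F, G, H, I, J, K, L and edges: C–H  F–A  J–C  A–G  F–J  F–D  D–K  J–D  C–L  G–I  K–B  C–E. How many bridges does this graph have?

9

The edges on the cycle F-J-D-F are not bridges since each lies on that cycle.
But removing J–C disconnects J from C; removing C–H disconnects C from H; removing K–B disconnects K from B; removing F–A disconnects F from A — these are bridges.
In total 9 edges are bridges.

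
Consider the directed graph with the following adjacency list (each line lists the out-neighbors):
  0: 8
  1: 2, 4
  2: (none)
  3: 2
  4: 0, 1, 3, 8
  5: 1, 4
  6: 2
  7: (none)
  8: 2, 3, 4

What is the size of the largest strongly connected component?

4

{0, 1, 4, 8} are all mutually reachable — one SCC of size 4.
{5} is an SCC by itself.
{7} is an SCC by itself.
{6} is an SCC by itself.
{2} is an SCC by itself.
(and 1 more singleton SCC)
The largest has 4 vertices.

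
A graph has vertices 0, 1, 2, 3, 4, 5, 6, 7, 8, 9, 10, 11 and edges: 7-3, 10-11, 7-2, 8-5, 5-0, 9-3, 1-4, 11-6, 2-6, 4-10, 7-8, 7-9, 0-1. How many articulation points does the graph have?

1

Removing 7 increases the component count from 1 to 2, so 7 is a cut vertex.
By contrast removing 6 leaves 1 component; it is not a cut vertex. No other vertex is a cut vertex either.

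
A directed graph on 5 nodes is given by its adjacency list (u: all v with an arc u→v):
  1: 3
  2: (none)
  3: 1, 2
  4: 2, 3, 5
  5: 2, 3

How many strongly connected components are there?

{1, 3} are all mutually reachable — one SCC of size 2.
{5} is an SCC by itself.
{4} is an SCC by itself.
{2} is an SCC by itself.
That gives 4 strongly connected components.

4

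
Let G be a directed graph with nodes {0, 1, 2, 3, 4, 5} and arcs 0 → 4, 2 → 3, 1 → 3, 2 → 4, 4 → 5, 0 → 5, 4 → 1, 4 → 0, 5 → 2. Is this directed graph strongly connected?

There is no directed path from 1 to 2, so the graph is not strongly connected.

No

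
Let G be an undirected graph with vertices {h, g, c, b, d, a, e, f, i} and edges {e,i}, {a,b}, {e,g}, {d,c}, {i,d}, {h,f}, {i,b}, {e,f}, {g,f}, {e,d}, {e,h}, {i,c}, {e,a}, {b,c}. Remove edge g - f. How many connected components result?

1

g and f are still connected via g-e-f, so the component count stays at 1.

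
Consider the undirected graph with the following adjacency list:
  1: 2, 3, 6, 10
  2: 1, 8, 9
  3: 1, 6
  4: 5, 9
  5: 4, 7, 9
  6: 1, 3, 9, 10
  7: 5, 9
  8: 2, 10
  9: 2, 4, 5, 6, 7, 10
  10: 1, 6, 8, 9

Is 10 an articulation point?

Deleting 10 leaves 1 component (was 1) (its neighbors 1, 6, 8, 9 remain connected to each other), so 10 is not a cut vertex.

No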